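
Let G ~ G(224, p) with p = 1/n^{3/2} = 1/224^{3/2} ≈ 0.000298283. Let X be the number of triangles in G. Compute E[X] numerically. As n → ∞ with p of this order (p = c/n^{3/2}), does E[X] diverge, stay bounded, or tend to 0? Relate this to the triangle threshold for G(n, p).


Number of potential triangles: C(224, 3) = 1848224.
Each occurs with probability p³ ≈ (0.000298283)³ ≈ 2.65389611e-11.
By linearity: E[X] = C(224, 3)·p³ ≈ 1848224 · 2.65389611e-11 ≈ 0.000049.
Since α = 3/2 > 1, p = c/n^{3/2} = o(1/n) is below the triangle threshold p ~ 1/n. Asymptotically E[X] ~ (c³/6)·n^{3(1−α)} = (1³/6)·n^{-1.5} → 0, so by Markov's inequality G has no triangles w.h.p.

E[X] ≈ 0.000049; in regime p = Θ(1/n^{3/2}) E[X] tends to 0 (below the triangle threshold p ~ 1/n).


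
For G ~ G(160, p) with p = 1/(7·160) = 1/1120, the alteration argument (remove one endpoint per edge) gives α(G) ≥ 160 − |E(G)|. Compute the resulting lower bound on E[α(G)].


E[|E(G)|] = C(160, 2)·p = 12720 · (1/1120) = 159/14.
E[α(G)] ≥ n − E[|E(G)|] = 160 − 159/14 = 2081/14.
Numerically: ≈ 148.643.
(This is only a lower bound; the true E[α(G)] may be larger.)

E[α(G)] ≥ 2081/14 ≈ 148.643.


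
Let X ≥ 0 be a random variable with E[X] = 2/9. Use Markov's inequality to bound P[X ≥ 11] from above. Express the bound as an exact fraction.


μ = E[X] = 2/9, a = 11.
Markov: P[X ≥ 11] ≤ μ/a = (2/9)/11 = 2/99.
Numerically: ≈ 0.02020.
(Since a = 11 > μ = 0.22222, the bound 2/99 is < 1 and informative.)

P[X ≥ 11] ≤ 2/99 ≈ 0.02020.


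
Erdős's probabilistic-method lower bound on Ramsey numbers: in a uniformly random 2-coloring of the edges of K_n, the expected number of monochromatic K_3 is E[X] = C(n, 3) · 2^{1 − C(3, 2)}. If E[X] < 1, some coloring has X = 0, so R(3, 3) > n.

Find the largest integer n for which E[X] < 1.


We need C(n, 3) · 2^{1 − 3} < 1, i.e. C(n, 3) < 2^{3 − 1} = 4.
Check values of n near the boundary:
  n = 3: C(3, 3) = 1; 1 < 4? YES
  n = 4: C(4, 3) = 4; 4 < 4? NO
  n = 5: C(5, 3) = 10; 10 < 4? NO
  n = 6: C(6, 3) = 20; 20 < 4? NO
The largest n with C(n, 3) < 4 is n = 3 (where E[X] = 1/4 ≈ 0.250000). Hence R(3, 3) > 3, i.e. R(3, 3) ≥ 4.

Largest n = 3; hence R(3, 3) > 3.


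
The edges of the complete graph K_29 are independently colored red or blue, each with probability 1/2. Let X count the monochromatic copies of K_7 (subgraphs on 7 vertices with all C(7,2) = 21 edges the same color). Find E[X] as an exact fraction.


Let X = Σ_S X_S over the C(29, 7) = 1560780 subsets S of size 7, where X_S = 1 if the K_7 on S is monochromatic.
For a fixed S, the K_7 on S has C(7, 2) = 21 edges. P[all 21 edges red] = (1/2)^21, and likewise for blue, so P[monochromatic] = 2·(1/2)^21 = 2^{1 − 21} = 1/1048576.
Summing: E[X] = C(29, 7) · 2^{1 − 21} = 1560780 · 1/1048576 = 390195/262144.
Numerically: E[X] ≈ 1.488.

E[X] = C(29,7)·2^(1−C(7,2)) = 390195/262144 ≈ 1.488.


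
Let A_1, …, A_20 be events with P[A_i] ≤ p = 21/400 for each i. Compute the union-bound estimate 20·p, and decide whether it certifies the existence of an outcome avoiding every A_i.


Union bound: P[∪_{i=1}^{20} A_i] ≤ Σ_i P[A_i] ≤ 20·p = 20·(21/400) = 21/20.
Numerically: 21/20 ≈ 1.0500.
Is 21/20 < 1? NO.
Since the bound 21/20 is ≥ 1, the union bound is uninformative here; it does NOT by itself certify existence.

20·p = 21/20 ≈ 1.0500; existence NOT certified by the union bound.


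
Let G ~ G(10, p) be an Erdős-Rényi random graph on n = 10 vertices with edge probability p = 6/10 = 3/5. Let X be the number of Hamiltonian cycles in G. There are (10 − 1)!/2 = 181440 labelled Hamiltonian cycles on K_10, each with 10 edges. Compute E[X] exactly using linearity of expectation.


K_10 has (10 − 1)!/2 = 181440 labelled Hamiltonian cycles.
For each such Hamiltonian cycle H, let X_H = 1 if all 10 edges of H are present in G. Then P[X_H = 1] = p^{10} = (3/5)^{10} = 59049/9765625.
By linearity of expectation: E[X] = Σ_H E[X_H] = 181440 · p^{10} = 181440 · 59049/9765625 = 2142770112/1953125.
Numerically: E[X] ≈ 1097.1.

E[X] = 181440 · (3/5)^{10} = 2142770112/1953125 ≈ 1097.1.


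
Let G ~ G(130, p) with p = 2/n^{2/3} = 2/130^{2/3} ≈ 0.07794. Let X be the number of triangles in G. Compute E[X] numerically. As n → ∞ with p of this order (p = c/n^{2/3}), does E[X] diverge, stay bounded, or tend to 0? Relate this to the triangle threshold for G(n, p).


Number of potential triangles: C(130, 3) = 357760.
Each occurs with probability p³ ≈ (0.07794)³ ≈ 4.733728e-04.
By linearity: E[X] = C(130, 3)·p³ ≈ 357760 · 4.733728e-04 ≈ 169.3538.
Since α = 2/3 < 1, p = c/n^{2/3} ≫ 1/n is above the triangle threshold p ~ 1/n. Asymptotically E[X] ~ (c³/6)·n^{3(1−α)} = (2³/6)·n^{1} → ∞; triangles are abundant w.h.p.

E[X] ≈ 169.3538; in regime p = Θ(1/n^{2/3}) E[X] diverges (above the triangle threshold p ~ 1/n).


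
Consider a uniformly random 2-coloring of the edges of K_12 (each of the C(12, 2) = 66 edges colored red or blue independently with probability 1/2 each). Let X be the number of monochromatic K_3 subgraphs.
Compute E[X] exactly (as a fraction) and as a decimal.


Let X = Σ_S X_S over the C(12, 3) = 220 subsets S of size 3, where X_S = 1 if the K_3 on S is monochromatic.
For a fixed S, the K_3 on S has C(3, 2) = 3 edges. P[all 3 edges red] = (1/2)^3, and likewise for blue, so P[monochromatic] = 2·(1/2)^3 = 2^{1 − 3} = 1/4.
By linearity of expectation: E[X] = C(12, 3) · 2^{1 − 3} = 220 · 1/4 = 55.
Numerically: E[X] ≈ 55.000.

E[X] = C(12,3)·2^(1−C(3,2)) = 55 ≈ 55.000.


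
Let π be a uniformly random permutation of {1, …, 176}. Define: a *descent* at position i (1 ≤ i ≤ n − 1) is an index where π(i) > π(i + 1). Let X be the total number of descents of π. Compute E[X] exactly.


Write X = Σ X_I over i = 1, …, 175, with X_I the indicator of one descent.
There are 175 indicators.
For each fixed i, the pair (π(i), π(i+1)) is a uniformly random ordered pair of distinct values from {1, …, 176}; by symmetry P[π(i) > π(i+1)] = 1/2.
By linearity: E[X] = 175 · (1/2) = (176 − 1) · (1/2) = 175/2 ≈ 87.5000.

E[X] = 175/2 = 87.5000.


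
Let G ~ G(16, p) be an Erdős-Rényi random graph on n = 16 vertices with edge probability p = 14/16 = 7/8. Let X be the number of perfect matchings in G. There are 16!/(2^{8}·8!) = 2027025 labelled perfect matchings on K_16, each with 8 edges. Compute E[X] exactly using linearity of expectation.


K_16 has 16!/(2^{8}·8!) = 2027025 labelled perfect matchings.
For each such perfect matching H, let X_H = 1 if all 8 edges of H are present in G. Then P[X_H = 1] = p^{8} = (7/8)^{8} = 5764801/16777216.
By linearity of expectation: E[X] = Σ_H E[X_H] = 2027025 · p^{8} = 2027025 · 5764801/16777216 = 11685395747025/16777216.
Numerically: E[X] ≈ 6.965e+05.

E[X] = 2027025 · (7/8)^{8} = 11685395747025/16777216 ≈ 6.965e+05.


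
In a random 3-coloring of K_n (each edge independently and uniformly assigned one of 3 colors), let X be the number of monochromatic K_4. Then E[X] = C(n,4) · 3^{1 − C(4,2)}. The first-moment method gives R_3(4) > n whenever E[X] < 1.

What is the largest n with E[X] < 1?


We need C(n, 4) · 3^{1 − 6} < 1, i.e. C(n, 4) < 3^{6 − 1} = 243.
Check values of n near the boundary:
  n = 4: C(4, 4) = 1; 1 < 243? YES
  n = 5: C(5, 4) = 5; 5 < 243? YES
  n = 6: C(6, 4) = 15; 15 < 243? YES
  n = 7: C(7, 4) = 35; 35 < 243? YES
  n = 8: C(8, 4) = 70; 70 < 243? YES
  n = 9: C(9, 4) = 126; 126 < 243? YES
  n = 10: C(10, 4) = 210; 210 < 243? YES
  n = 11: C(11, 4) = 330; 330 < 243? NO
The largest n with C(n, 4) < 243 is n = 10 (where E[X] = 70/81 ≈ 0.8642). Hence R_3(4) > 10, i.e. R_3(4) ≥ 11.

Largest n = 10; hence R_3(4) > 10.


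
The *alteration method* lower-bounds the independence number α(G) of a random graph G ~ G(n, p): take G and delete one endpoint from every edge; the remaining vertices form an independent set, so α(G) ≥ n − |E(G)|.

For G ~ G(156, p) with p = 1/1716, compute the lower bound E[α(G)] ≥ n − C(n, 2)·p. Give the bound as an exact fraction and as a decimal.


E[|E(G)|] = C(156, 2)·p = 12090 · (1/1716) = 155/22.
E[α(G)] ≥ n − E[|E(G)|] = 156 − 155/22 = 3277/22.
Numerically: ≈ 148.955.
(This is only a lower bound; the true E[α(G)] may be larger.)

E[α(G)] ≥ 3277/22 ≈ 148.955.


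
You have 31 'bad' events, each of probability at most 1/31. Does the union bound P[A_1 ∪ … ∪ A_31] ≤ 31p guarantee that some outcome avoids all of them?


Union bound: P[∪_{i=1}^{31} A_i] ≤ Σ_i P[A_i] ≤ 31·p = 31·(1/31) = 1.
Numerically: 1 ≈ 1.00000.
Is 1 < 1? NO.
Since the bound 1 is ≥ 1, the union bound is uninformative here; it does NOT by itself certify existence.

31·p = 1 ≈ 1.00000; existence NOT certified by the union bound.


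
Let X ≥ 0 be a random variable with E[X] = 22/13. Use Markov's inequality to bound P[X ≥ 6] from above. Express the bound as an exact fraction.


μ = E[X] = 22/13, a = 6.
Markov: P[X ≥ 6] ≤ μ/a = (22/13)/6 = 11/39.
Numerically: ≈ 0.282051.
(Since a = 6 > μ = 1.692308, the bound 11/39 is < 1 and informative.)

P[X ≥ 6] ≤ 11/39 ≈ 0.282051.


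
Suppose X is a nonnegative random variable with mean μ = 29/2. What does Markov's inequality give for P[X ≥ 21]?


μ = E[X] = 29/2, a = 21.
Markov: P[X ≥ 21] ≤ μ/a = (29/2)/21 = 29/42.
Numerically: ≈ 0.690476.
(Since a = 21 > μ = 14.500000, the bound 29/42 is < 1 and informative.)

P[X ≥ 21] ≤ 29/42 ≈ 0.690476.


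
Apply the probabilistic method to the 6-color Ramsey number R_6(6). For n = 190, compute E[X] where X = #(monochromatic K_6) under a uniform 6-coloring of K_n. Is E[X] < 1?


E[X] = C(190, 6) · 6^{1 − 15} = 60334683255 · 6^{−14} = 60334683255/78364164096.
As a reduced fraction: E[X] = 6703853695/8707129344 ≈ 0.76993.
Is E[X] < 1? YES.
Since E[X] < 1, there exists a 6-coloring of K_{190} with no monochromatic K_6; hence R_6(6) > 190.

E[X] = 6703853695/8707129344 ≈ 0.76993; E[X] < 1, so R_6(6) > 190.


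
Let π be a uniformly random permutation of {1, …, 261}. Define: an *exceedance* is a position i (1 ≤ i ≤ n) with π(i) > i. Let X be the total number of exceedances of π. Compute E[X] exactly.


Write X = Σ_{i=1}^{261} X_i, where X_i = 1_{π(i) > i}.
For each fixed i, π(i) is uniform over {1, …, 261} (marginal of a uniform permutation), so P[π(i) > i] = (n − i)/n. Summing: Σ_{i=1}^{261} (n − i)/n = (0 + 1 + … + 260)/261 = 261(261 − 1)/(2·261) = (261 − 1)/2.
Hence E[X] = Σ_{i=1}^{261} (261 − i)/261 = 130 ≈ 130.0000.

E[X] = 130 = 130.0000.


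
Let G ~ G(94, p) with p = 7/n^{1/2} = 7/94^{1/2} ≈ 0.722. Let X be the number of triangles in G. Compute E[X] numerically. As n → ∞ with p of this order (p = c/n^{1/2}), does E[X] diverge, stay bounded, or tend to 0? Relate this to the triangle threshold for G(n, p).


Number of potential triangles: C(94, 3) = 134044.
Each occurs with probability p³ ≈ (0.722)³ ≈ 3.76359e-01.
By linearity: E[X] = C(94, 3)·p³ ≈ 134044 · 3.76359e-01 ≈ 50448.670.
Since α = 1/2 < 1, p = c/n^{1/2} ≫ 1/n is above the triangle threshold p ~ 1/n. Asymptotically E[X] ~ (c³/6)·n^{3(1−α)} = (7³/6)·n^{1.5} → ∞; triangles are abundant w.h.p.

E[X] ≈ 50448.670; in regime p = Θ(1/n^{1/2}) E[X] diverges (above the triangle threshold p ~ 1/n).


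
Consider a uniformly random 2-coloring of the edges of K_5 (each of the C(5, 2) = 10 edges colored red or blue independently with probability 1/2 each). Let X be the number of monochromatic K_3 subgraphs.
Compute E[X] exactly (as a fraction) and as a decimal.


Let X = Σ_S X_S over the C(5, 3) = 10 subsets S of size 3, where X_S = 1 if the K_3 on S is monochromatic.
For a fixed S, the K_3 on S has C(3, 2) = 3 edges. P[all 3 edges red] = (1/2)^3, and likewise for blue, so P[monochromatic] = 2·(1/2)^3 = 2^{1 − 3} = 1/4.
Summing: E[X] = C(5, 3) · 2^{1 − 3} = 10 · 1/4 = 5/2.
Numerically: E[X] ≈ 2.500000.

E[X] = C(5,3)·2^(1−C(3,2)) = 5/2 ≈ 2.500000.


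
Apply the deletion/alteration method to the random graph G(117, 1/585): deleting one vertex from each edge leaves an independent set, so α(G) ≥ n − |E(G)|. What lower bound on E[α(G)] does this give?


E[|E(G)|] = C(117, 2)·p = 6786 · (1/585) = 58/5.
E[α(G)] ≥ n − E[|E(G)|] = 117 − 58/5 = 527/5.
Numerically: ≈ 105.400000.
(This is only a lower bound; the true E[α(G)] may be larger.)

E[α(G)] ≥ 527/5 ≈ 105.400000.


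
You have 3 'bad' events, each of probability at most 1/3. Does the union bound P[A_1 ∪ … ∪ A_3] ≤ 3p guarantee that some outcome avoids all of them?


Union bound: P[∪_{i=1}^{3} A_i] ≤ Σ_i P[A_i] ≤ 3·p = 3·(1/3) = 1.
Numerically: 1 ≈ 1.0000000.
Is 1 < 1? NO.
Since the bound 1 is ≥ 1, the union bound is uninformative here; it does NOT by itself certify existence.

3·p = 1 ≈ 1.0000000; existence NOT certified by the union bound.


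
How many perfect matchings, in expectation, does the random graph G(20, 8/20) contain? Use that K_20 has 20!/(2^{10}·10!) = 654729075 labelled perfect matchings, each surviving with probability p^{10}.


K_20 has 20!/(2^{10}·10!) = 654729075 labelled perfect matchings.
For each such perfect matching H, let X_H = 1 if all 10 edges of H are present in G. Then P[X_H = 1] = p^{10} = (2/5)^{10} = 1024/9765625.
By linearity: E[X] = Σ_H E[X_H] = 654729075 · p^{10} = 654729075 · 1024/9765625 = 26817702912/390625.
Numerically: E[X] ≈ 68653.3.

E[X] = 654729075 · (2/5)^{10} = 26817702912/390625 ≈ 68653.3.


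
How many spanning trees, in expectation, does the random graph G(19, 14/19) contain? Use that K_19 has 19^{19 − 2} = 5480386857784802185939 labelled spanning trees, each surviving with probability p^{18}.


K_19 has 19^{19 − 2} = 5480386857784802185939 labelled spanning trees.
For each such spanning tree H, let X_H = 1 if all 18 edges of H are present in G. Then P[X_H = 1] = p^{18} = (14/19)^{18} = 426878854210636742656/104127350297911241532841.
Summing the indicators: E[X] = Σ_H E[X_H] = 5480386857784802185939 · p^{18} = 5480386857784802185939 · 426878854210636742656/104127350297911241532841 = 426878854210636742656/19.
Numerically: E[X] ≈ 2.2467e+19.

E[X] = 5480386857784802185939 · (14/19)^{18} = 426878854210636742656/19 ≈ 2.2467e+19.


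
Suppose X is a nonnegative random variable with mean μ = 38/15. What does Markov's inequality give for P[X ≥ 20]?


μ = E[X] = 38/15, a = 20.
Markov: P[X ≥ 20] ≤ μ/a = (38/15)/20 = 19/150.
Numerically: ≈ 0.1267.
(Since a = 20 > μ = 2.5333, the bound 19/150 is < 1 and informative.)

P[X ≥ 20] ≤ 19/150 ≈ 0.1267.


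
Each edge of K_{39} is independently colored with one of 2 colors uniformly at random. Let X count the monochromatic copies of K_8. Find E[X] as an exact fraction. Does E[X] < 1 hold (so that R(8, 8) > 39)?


E[X] = C(39, 8) · 2^{1 − 28} = 61523748 · 2^{−27} = 61523748/134217728.
As a reduced fraction: E[X] = 15380937/33554432 ≈ 0.45839.
Is E[X] < 1? YES.
Since E[X] < 1, there exists a 2-coloring of K_{39} with no monochromatic K_8; hence R(8, 8) > 39.

E[X] = 15380937/33554432 ≈ 0.45839; E[X] < 1, so R(8, 8) > 39.


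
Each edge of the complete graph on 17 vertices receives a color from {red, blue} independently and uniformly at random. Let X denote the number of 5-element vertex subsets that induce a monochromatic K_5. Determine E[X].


Let X = Σ_S X_S over the C(17, 5) = 6188 subsets S of size 5, where X_S = 1 if the K_5 on S is monochromatic.
For a fixed S, the K_5 on S has C(5, 2) = 10 edges. P[all 10 edges red] = (1/2)^10, and likewise for blue, so P[monochromatic] = 2·(1/2)^10 = 2^{1 − 10} = 1/512.
By linearity of expectation: E[X] = C(17, 5) · 2^{1 − 10} = 6188 · 1/512 = 1547/128.
Numerically: E[X] ≈ 12.0859.

E[X] = C(17,5)·2^(1−C(5,2)) = 1547/128 ≈ 12.0859.


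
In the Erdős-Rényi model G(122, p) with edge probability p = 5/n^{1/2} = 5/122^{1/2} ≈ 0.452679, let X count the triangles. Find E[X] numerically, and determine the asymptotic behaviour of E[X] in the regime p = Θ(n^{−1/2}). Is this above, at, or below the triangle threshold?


Number of potential triangles: C(122, 3) = 295240.
Each occurs with probability p³ ≈ (0.452679)³ ≈ 9.27620349e-02.
By linearity: E[X] = C(122, 3)·p³ ≈ 295240 · 9.27620349e-02 ≈ 27387.063178.
Since α = 1/2 < 1, p = c/n^{1/2} ≫ 1/n is above the triangle threshold p ~ 1/n. Asymptotically E[X] ~ (c³/6)·n^{3(1−α)} = (5³/6)·n^{1.5} → ∞; triangles are abundant w.h.p.

E[X] ≈ 27387.063178; in regime p = Θ(1/n^{1/2}) E[X] diverges (above the triangle threshold p ~ 1/n).


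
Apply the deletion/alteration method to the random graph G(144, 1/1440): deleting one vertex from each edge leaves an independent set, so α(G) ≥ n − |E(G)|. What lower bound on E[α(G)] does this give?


E[|E(G)|] = C(144, 2)·p = 10296 · (1/1440) = 143/20.
E[α(G)] ≥ n − E[|E(G)|] = 144 − 143/20 = 2737/20.
Numerically: ≈ 136.8500.
(This is only a lower bound; the true E[α(G)] may be larger.)

E[α(G)] ≥ 2737/20 ≈ 136.8500.


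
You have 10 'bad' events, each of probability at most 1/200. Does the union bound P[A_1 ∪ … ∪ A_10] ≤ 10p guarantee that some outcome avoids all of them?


Union bound: P[∪_{i=1}^{10} A_i] ≤ Σ_i P[A_i] ≤ 10·p = 10·(1/200) = 1/20.
Numerically: 1/20 ≈ 0.0500.
Is 1/20 < 1? YES.
Since P[∪ A_i] ≤ 1/20 < 1, the complement has P[∩ A_i^c] ≥ 1 − 1/20 = 19/20 > 0, so some outcome avoids every A_i.

10·p = 1/20 ≈ 0.0500; existence CERTIFIED by the union bound.


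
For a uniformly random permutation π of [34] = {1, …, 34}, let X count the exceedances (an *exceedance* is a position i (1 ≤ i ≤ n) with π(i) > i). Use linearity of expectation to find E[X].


Write X = Σ_{i=1}^{34} X_i, where X_i = 1_{π(i) > i}.
For each fixed i, π(i) is uniform over {1, …, 34} (marginal of a uniform permutation), so P[π(i) > i] = (n − i)/n. Summing: Σ_{i=1}^{34} (n − i)/n = (0 + 1 + … + 33)/34 = 34(34 − 1)/(2·34) = (34 − 1)/2.
Hence E[X] = Σ_{i=1}^{34} (34 − i)/34 = 33/2 ≈ 16.5000.

E[X] = 33/2 = 16.5000.


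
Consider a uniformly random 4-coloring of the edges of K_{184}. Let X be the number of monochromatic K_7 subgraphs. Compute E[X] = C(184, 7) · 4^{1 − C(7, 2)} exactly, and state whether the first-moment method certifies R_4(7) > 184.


E[X] = C(184, 7) · 4^{1 − 21} = 1262216571096 · 4^{−20} = 1262216571096/1099511627776.
As a reduced fraction: E[X] = 157777071387/137438953472 ≈ 1.1480.
Is E[X] < 1? NO.
Since E[X] ≥ 1, the first-moment bound is inconclusive at n = 184; it does NOT by itself certify R_4(7) > 184.

E[X] = 157777071387/137438953472 ≈ 1.1480; E[X] ≥ 1; first-moment method inconclusive here.


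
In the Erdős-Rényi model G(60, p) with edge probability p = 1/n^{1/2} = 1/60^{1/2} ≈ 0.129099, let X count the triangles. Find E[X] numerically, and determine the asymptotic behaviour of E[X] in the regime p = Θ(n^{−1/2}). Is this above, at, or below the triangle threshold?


Number of potential triangles: C(60, 3) = 34220.
Each occurs with probability p³ ≈ (0.129099)³ ≈ 2.15165741e-03.
By linearity: E[X] = C(60, 3)·p³ ≈ 34220 · 2.15165741e-03 ≈ 73.629717.
Since α = 1/2 < 1, p = c/n^{1/2} ≫ 1/n is above the triangle threshold p ~ 1/n. Asymptotically E[X] ~ (c³/6)·n^{3(1−α)} = (1³/6)·n^{1.5} → ∞; triangles are abundant w.h.p.

E[X] ≈ 73.629717; in regime p = Θ(1/n^{1/2}) E[X] diverges (above the triangle threshold p ~ 1/n).


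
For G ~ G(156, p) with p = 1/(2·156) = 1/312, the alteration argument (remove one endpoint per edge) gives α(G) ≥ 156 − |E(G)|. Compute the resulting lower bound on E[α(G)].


E[|E(G)|] = C(156, 2)·p = 12090 · (1/312) = 155/4.
E[α(G)] ≥ n − E[|E(G)|] = 156 − 155/4 = 469/4.
Numerically: ≈ 117.25000.
(This is only a lower bound; the true E[α(G)] may be larger.)

E[α(G)] ≥ 469/4 ≈ 117.25000.


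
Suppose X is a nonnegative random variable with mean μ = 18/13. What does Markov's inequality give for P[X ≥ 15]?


μ = E[X] = 18/13, a = 15.
Markov: P[X ≥ 15] ≤ μ/a = (18/13)/15 = 6/65.
Numerically: ≈ 0.092.
(Since a = 15 > μ = 1.385, the bound 6/65 is < 1 and informative.)

P[X ≥ 15] ≤ 6/65 ≈ 0.092.


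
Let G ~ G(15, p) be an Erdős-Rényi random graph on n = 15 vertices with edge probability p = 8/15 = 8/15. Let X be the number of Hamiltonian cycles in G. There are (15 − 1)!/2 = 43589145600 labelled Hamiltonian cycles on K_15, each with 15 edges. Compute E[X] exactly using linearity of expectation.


K_15 has (15 − 1)!/2 = 43589145600 labelled Hamiltonian cycles.
For each such Hamiltonian cycle H, let X_H = 1 if all 15 edges of H are present in G. Then P[X_H = 1] = p^{15} = (8/15)^{15} = 35184372088832/437893890380859375.
By linearity: E[X] = Σ_H E[X_H] = 43589145600 · p^{15} = 43589145600 · 35184372088832/437893890380859375 = 252453780711880523776/72081298828125.
Numerically: E[X] ≈ 3.502e+06.

E[X] = 43589145600 · (8/15)^{15} = 252453780711880523776/72081298828125 ≈ 3.502e+06.


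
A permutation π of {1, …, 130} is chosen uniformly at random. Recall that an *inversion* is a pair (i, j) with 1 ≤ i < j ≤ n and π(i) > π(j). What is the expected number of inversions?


Write X = Σ X_I over the C(130, 2) = 8385 pairs i < j, with X_I the indicator of one inversion.
There are 8385 indicators.
For each fixed pair i < j, the values π(i) and π(j) are two distinct elements of {1, …, 130} in uniformly random order; by symmetry P[π(i) > π(j)] = 1/2.
By linearity: E[X] = 8385 · (1/2) = C(130, 2) · (1/2) = 8385/2 = 8385/2 ≈ 4192.5000.

E[X] = 8385/2 = 4192.5000.


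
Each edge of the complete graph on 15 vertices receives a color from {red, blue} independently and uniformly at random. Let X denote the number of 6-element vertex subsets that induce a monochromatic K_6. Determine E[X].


Let X = Σ_S X_S over the C(15, 6) = 5005 subsets S of size 6, where X_S = 1 if the K_6 on S is monochromatic.
For a fixed S, the K_6 on S has C(6, 2) = 15 edges. P[all 15 edges red] = (1/2)^15, and likewise for blue, so P[monochromatic] = 2·(1/2)^15 = 2^{1 − 15} = 1/16384.
Summing: E[X] = C(15, 6) · 2^{1 − 15} = 5005 · 1/16384 = 5005/16384.
Numerically: E[X] ≈ 0.305.

E[X] = C(15,6)·2^(1−C(6,2)) = 5005/16384 ≈ 0.305.


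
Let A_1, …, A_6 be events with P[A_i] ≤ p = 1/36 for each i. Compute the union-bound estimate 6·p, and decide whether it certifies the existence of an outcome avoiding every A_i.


Union bound: P[∪_{i=1}^{6} A_i] ≤ Σ_i P[A_i] ≤ 6·p = 6·(1/36) = 1/6.
Numerically: 1/6 ≈ 0.1666667.
Is 1/6 < 1? YES.
Since P[∪ A_i] ≤ 1/6 < 1, the complement has P[∩ A_i^c] ≥ 1 − 1/6 = 5/6 > 0, so some outcome avoids every A_i.

6·p = 1/6 ≈ 0.1666667; existence CERTIFIED by the union bound.


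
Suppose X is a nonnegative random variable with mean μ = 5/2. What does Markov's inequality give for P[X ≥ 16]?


μ = E[X] = 5/2, a = 16.
Markov: P[X ≥ 16] ≤ μ/a = (5/2)/16 = 5/32.
Numerically: ≈ 0.1562.
(Since a = 16 > μ = 2.5000, the bound 5/32 is < 1 and informative.)

P[X ≥ 16] ≤ 5/32 ≈ 0.1562.


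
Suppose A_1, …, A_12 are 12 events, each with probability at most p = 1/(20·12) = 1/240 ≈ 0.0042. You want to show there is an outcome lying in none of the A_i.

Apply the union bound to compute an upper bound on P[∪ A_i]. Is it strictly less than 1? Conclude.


Union bound: P[∪_{i=1}^{12} A_i] ≤ Σ_i P[A_i] ≤ 12·p = 12·(1/240) = 1/20.
Numerically: 1/20 ≈ 0.0500.
Is 1/20 < 1? YES.
Since P[∪ A_i] ≤ 1/20 < 1, the complement has P[∩ A_i^c] ≥ 1 − 1/20 = 19/20 > 0, so some outcome avoids every A_i.

12·p = 1/20 ≈ 0.0500; existence CERTIFIED by the union bound.


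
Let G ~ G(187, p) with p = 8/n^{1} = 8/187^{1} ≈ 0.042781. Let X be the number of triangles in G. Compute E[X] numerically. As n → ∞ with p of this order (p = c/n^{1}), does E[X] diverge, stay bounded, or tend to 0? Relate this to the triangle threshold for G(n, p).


Number of potential triangles: C(187, 3) = 1072445.
Each occurs with probability p³ ≈ (0.042781)³ ≈ 7.8297003e-05.
By linearity: E[X] = C(187, 3)·p³ ≈ 1072445 · 7.8297003e-05 ≈ 83.96923.
Here α = 1, so p = 8/n is exactly at the triangle threshold p ~ 1/n. Asymptotically E[X] → c³/6 = 8³/6 = 256/3 ≈ 85.33333, a bounded constant. In this regime the triangle count is asymptotically Poisson(c³/6).

E[X] ≈ 83.96923; in regime p = Θ(1/n^{1}) E[X] stays bounded (at the triangle threshold p ~ 1/n).


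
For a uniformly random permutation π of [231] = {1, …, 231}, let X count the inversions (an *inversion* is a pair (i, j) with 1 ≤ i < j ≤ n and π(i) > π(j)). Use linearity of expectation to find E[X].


Write X = Σ X_I over the C(231, 2) = 26565 pairs i < j, with X_I the indicator of one inversion.
There are 26565 indicators.
For each fixed pair i < j, the values π(i) and π(j) are two distinct elements of {1, …, 231} in uniformly random order; by symmetry P[π(i) > π(j)] = 1/2.
By linearity: E[X] = 26565 · (1/2) = C(231, 2) · (1/2) = 26565/2 = 26565/2 ≈ 13282.500000.

E[X] = 26565/2 = 13282.500000.


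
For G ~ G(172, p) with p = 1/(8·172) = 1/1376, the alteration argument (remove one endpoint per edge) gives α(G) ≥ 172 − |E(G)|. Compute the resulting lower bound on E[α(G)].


E[|E(G)|] = C(172, 2)·p = 14706 · (1/1376) = 171/16.
E[α(G)] ≥ n − E[|E(G)|] = 172 − 171/16 = 2581/16.
Numerically: ≈ 161.312.
(This is only a lower bound; the true E[α(G)] may be larger.)

E[α(G)] ≥ 2581/16 ≈ 161.312.


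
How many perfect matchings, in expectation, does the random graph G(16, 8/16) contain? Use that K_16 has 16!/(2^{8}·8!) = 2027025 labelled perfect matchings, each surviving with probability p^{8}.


K_16 has 16!/(2^{8}·8!) = 2027025 labelled perfect matchings.
For each such perfect matching H, let X_H = 1 if all 8 edges of H are present in G. Then P[X_H = 1] = p^{8} = (1/2)^{8} = 1/256.
Summing the indicators: E[X] = Σ_H E[X_H] = 2027025 · p^{8} = 2027025 · 1/256 = 2027025/256.
Numerically: E[X] ≈ 7918.07.

E[X] = 2027025 · (1/2)^{8} = 2027025/256 ≈ 7918.07.


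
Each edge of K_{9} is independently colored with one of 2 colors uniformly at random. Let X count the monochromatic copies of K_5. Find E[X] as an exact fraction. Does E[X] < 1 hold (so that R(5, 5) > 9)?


E[X] = C(9, 5) · 2^{1 − 10} = 126 · 2^{−9} = 126/512.
As a reduced fraction: E[X] = 63/256 ≈ 0.24609.
Is E[X] < 1? YES.
Since E[X] < 1, there exists a 2-coloring of K_{9} with no monochromatic K_5; hence R(5, 5) > 9.

E[X] = 63/256 ≈ 0.24609; E[X] < 1, so R(5, 5) > 9.


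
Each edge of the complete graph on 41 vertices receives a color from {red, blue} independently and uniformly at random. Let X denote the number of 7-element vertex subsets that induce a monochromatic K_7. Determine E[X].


Let X = Σ_S X_S over the C(41, 7) = 22481940 subsets S of size 7, where X_S = 1 if the K_7 on S is monochromatic.
For a fixed S, the K_7 on S has C(7, 2) = 21 edges. P[all 21 edges red] = (1/2)^21, and likewise for blue, so P[monochromatic] = 2·(1/2)^21 = 2^{1 − 21} = 1/1048576.
By linearity of expectation: E[X] = C(41, 7) · 2^{1 − 21} = 22481940 · 1/1048576 = 5620485/262144.
Numerically: E[X] ≈ 21.440.

E[X] = C(41,7)·2^(1−C(7,2)) = 5620485/262144 ≈ 21.440.


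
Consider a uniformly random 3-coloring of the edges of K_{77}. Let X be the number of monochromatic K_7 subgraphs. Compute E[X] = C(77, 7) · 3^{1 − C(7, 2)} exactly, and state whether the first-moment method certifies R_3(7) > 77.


E[X] = C(77, 7) · 3^{1 − 21} = 2404808340 · 3^{−20} = 2404808340/3486784401.
As a reduced fraction: E[X] = 801602780/1162261467 ≈ 0.6897.
Is E[X] < 1? YES.
Since E[X] < 1, there exists a 3-coloring of K_{77} with no monochromatic K_7; hence R_3(7) > 77.

E[X] = 801602780/1162261467 ≈ 0.6897; E[X] < 1, so R_3(7) > 77.


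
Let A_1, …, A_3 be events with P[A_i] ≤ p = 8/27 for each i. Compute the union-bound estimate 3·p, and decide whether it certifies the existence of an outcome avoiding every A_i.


Union bound: P[∪_{i=1}^{3} A_i] ≤ Σ_i P[A_i] ≤ 3·p = 3·(8/27) = 8/9.
Numerically: 8/9 ≈ 0.88889.
Is 8/9 < 1? YES.
Since P[∪ A_i] ≤ 8/9 < 1, the complement has P[∩ A_i^c] ≥ 1 − 8/9 = 1/9 > 0, so some outcome avoids every A_i.

3·p = 8/9 ≈ 0.88889; existence CERTIFIED by the union bound.


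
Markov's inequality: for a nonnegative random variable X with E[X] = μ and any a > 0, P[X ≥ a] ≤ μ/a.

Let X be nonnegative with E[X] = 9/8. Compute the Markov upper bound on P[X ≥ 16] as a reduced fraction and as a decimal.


μ = E[X] = 9/8, a = 16.
Markov: P[X ≥ 16] ≤ μ/a = (9/8)/16 = 9/128.
Numerically: ≈ 0.070312.
(Since a = 16 > μ = 1.125000, the bound 9/128 is < 1 and informative.)

P[X ≥ 16] ≤ 9/128 ≈ 0.070312.


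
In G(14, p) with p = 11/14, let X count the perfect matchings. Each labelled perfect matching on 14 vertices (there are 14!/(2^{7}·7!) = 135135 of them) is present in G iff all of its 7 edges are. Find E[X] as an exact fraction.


K_14 has 14!/(2^{7}·7!) = 135135 labelled perfect matchings.
For each such perfect matching H, let X_H = 1 if all 7 edges of H are present in G. Then P[X_H = 1] = p^{7} = (11/14)^{7} = 19487171/105413504.
By linearity of expectation: E[X] = Σ_H E[X_H] = 135135 · p^{7} = 135135 · 19487171/105413504 = 376199836155/15059072.
Numerically: E[X] ≈ 2.498e+04.

E[X] = 135135 · (11/14)^{7} = 376199836155/15059072 ≈ 2.498e+04.


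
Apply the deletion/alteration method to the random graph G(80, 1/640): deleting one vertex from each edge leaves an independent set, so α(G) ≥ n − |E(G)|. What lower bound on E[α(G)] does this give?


E[|E(G)|] = C(80, 2)·p = 3160 · (1/640) = 79/16.
E[α(G)] ≥ n − E[|E(G)|] = 80 − 79/16 = 1201/16.
Numerically: ≈ 75.062500.
(This is only a lower bound; the true E[α(G)] may be larger.)

E[α(G)] ≥ 1201/16 ≈ 75.062500.


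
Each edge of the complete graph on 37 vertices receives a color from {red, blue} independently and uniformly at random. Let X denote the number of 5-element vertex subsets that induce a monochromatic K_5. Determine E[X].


Let X = Σ_S X_S over the C(37, 5) = 435897 subsets S of size 5, where X_S = 1 if the K_5 on S is monochromatic.
For a fixed S, the K_5 on S has C(5, 2) = 10 edges. P[all 10 edges red] = (1/2)^10, and likewise for blue, so P[monochromatic] = 2·(1/2)^10 = 2^{1 − 10} = 1/512.
Summing: E[X] = C(37, 5) · 2^{1 − 10} = 435897 · 1/512 = 435897/512.
Numerically: E[X] ≈ 851.3613.

E[X] = C(37,5)·2^(1−C(5,2)) = 435897/512 ≈ 851.3613.


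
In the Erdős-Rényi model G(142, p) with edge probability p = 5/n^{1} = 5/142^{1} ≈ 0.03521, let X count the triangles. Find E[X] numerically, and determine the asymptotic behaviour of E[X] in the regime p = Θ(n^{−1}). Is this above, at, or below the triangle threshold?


Number of potential triangles: C(142, 3) = 467180.
Each occurs with probability p³ ≈ (0.03521)³ ≈ 4.365610e-05.
By linearity: E[X] = C(142, 3)·p³ ≈ 467180 · 4.365610e-05 ≈ 20.3953.
Here α = 1, so p = 5/n is exactly at the triangle threshold p ~ 1/n. Asymptotically E[X] → c³/6 = 5³/6 = 125/6 ≈ 20.8333, a bounded constant. In this regime the triangle count is asymptotically Poisson(c³/6).

E[X] ≈ 20.3953; in regime p = Θ(1/n^{1}) E[X] stays bounded (at the triangle threshold p ~ 1/n).


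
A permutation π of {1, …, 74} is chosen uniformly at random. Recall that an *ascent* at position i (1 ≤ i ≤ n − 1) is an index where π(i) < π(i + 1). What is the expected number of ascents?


Write X = Σ X_I over i = 1, …, 73, with X_I the indicator of one ascent.
There are 73 indicators.
For each fixed i, the pair (π(i), π(i+1)) is a uniformly random ordered pair of distinct values from {1, …, 74}; by symmetry P[π(i) < π(i+1)] = 1/2.
By linearity: E[X] = 73 · (1/2) = (74 − 1) · (1/2) = 73/2 ≈ 36.500000.

E[X] = 73/2 = 36.500000.


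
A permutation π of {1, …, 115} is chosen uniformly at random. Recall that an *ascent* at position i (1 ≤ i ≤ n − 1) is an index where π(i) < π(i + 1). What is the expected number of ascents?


Write X = Σ X_I over i = 1, …, 114, with X_I the indicator of one ascent.
There are 114 indicators.
For each fixed i, the pair (π(i), π(i+1)) is a uniformly random ordered pair of distinct values from {1, …, 115}; by symmetry P[π(i) < π(i+1)] = 1/2.
By linearity: E[X] = 114 · (1/2) = (115 − 1) · (1/2) = 57 ≈ 57.000000.

E[X] = 57 = 57.000000.


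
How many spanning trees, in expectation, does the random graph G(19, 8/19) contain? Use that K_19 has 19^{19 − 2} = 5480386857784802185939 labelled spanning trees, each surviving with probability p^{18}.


K_19 has 19^{19 − 2} = 5480386857784802185939 labelled spanning trees.
For each such spanning tree H, let X_H = 1 if all 18 edges of H are present in G. Then P[X_H = 1] = p^{18} = (8/19)^{18} = 18014398509481984/104127350297911241532841.
Summing the indicators: E[X] = Σ_H E[X_H] = 5480386857784802185939 · p^{18} = 5480386857784802185939 · 18014398509481984/104127350297911241532841 = 18014398509481984/19.
Numerically: E[X] ≈ 9.48e+14.

E[X] = 5480386857784802185939 · (8/19)^{18} = 18014398509481984/19 ≈ 9.48e+14.


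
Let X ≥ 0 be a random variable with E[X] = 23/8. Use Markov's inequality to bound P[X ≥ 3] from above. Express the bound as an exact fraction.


μ = E[X] = 23/8, a = 3.
Markov: P[X ≥ 3] ≤ μ/a = (23/8)/3 = 23/24.
Numerically: ≈ 0.9583.
(Since a = 3 > μ = 2.8750, the bound 23/24 is < 1 and informative.)

P[X ≥ 3] ≤ 23/24 ≈ 0.9583.


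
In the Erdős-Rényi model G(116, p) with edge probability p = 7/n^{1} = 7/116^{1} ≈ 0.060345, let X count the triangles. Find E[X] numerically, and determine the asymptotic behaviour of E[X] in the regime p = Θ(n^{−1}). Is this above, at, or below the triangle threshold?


Number of potential triangles: C(116, 3) = 253460.
Each occurs with probability p³ ≈ (0.060345)³ ≈ 2.1974558e-04.
By linearity: E[X] = C(116, 3)·p³ ≈ 253460 · 2.1974558e-04 ≈ 55.69672.
Here α = 1, so p = 7/n is exactly at the triangle threshold p ~ 1/n. Asymptotically E[X] → c³/6 = 7³/6 = 343/6 ≈ 57.16667, a bounded constant. In this regime the triangle count is asymptotically Poisson(c³/6).

E[X] ≈ 55.69672; in regime p = Θ(1/n^{1}) E[X] stays bounded (at the triangle threshold p ~ 1/n).


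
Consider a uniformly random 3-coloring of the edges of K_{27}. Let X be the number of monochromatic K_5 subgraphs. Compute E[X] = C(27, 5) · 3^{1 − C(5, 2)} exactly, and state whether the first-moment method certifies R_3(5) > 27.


E[X] = C(27, 5) · 3^{1 − 10} = 80730 · 3^{−9} = 80730/19683.
As a reduced fraction: E[X] = 2990/729 ≈ 4.1015089.
Is E[X] < 1? NO.
Since E[X] ≥ 1, the first-moment bound is inconclusive at n = 27; it does NOT by itself certify R_3(5) > 27.

E[X] = 2990/729 ≈ 4.1015089; E[X] ≥ 1; first-moment method inconclusive here.


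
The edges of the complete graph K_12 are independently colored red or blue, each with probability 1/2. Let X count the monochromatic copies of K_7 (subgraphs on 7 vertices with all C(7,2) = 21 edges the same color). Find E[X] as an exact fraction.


Let X = Σ_S X_S over the C(12, 7) = 792 subsets S of size 7, where X_S = 1 if the K_7 on S is monochromatic.
For a fixed S, the K_7 on S has C(7, 2) = 21 edges. P[all 21 edges red] = (1/2)^21, and likewise for blue, so P[monochromatic] = 2·(1/2)^21 = 2^{1 − 21} = 1/1048576.
By linearity of expectation: E[X] = C(12, 7) · 2^{1 − 21} = 792 · 1/1048576 = 99/131072.
Numerically: E[X] ≈ 0.00076.

E[X] = C(12,7)·2^(1−C(7,2)) = 99/131072 ≈ 0.00076.


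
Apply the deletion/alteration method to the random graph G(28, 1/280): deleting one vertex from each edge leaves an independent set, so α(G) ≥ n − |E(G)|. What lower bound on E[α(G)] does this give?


E[|E(G)|] = C(28, 2)·p = 378 · (1/280) = 27/20.
E[α(G)] ≥ n − E[|E(G)|] = 28 − 27/20 = 533/20.
Numerically: ≈ 26.650000.
(This is only a lower bound; the true E[α(G)] may be larger.)

E[α(G)] ≥ 533/20 ≈ 26.650000.


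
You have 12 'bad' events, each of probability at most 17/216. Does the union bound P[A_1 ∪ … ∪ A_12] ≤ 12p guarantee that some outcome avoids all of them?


Union bound: P[∪_{i=1}^{12} A_i] ≤ Σ_i P[A_i] ≤ 12·p = 12·(17/216) = 17/18.
Numerically: 17/18 ≈ 0.944444.
Is 17/18 < 1? YES.
Since P[∪ A_i] ≤ 17/18 < 1, the complement has P[∩ A_i^c] ≥ 1 − 17/18 = 1/18 > 0, so some outcome avoids every A_i.

12·p = 17/18 ≈ 0.944444; existence CERTIFIED by the union bound.


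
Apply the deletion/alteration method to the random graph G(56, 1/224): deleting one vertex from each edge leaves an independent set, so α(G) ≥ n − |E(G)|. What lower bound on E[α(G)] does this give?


E[|E(G)|] = C(56, 2)·p = 1540 · (1/224) = 55/8.
E[α(G)] ≥ n − E[|E(G)|] = 56 − 55/8 = 393/8.
Numerically: ≈ 49.12500.
(This is only a lower bound; the true E[α(G)] may be larger.)

E[α(G)] ≥ 393/8 ≈ 49.12500.


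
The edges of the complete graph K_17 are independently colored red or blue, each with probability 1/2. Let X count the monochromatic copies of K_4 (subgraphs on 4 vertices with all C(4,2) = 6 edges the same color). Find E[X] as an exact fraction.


Let X = Σ_S X_S over the C(17, 4) = 2380 subsets S of size 4, where X_S = 1 if the K_4 on S is monochromatic.
For a fixed S, the K_4 on S has C(4, 2) = 6 edges. P[all 6 edges red] = (1/2)^6, and likewise for blue, so P[monochromatic] = 2·(1/2)^6 = 2^{1 − 6} = 1/32.
By linearity of expectation: E[X] = C(17, 4) · 2^{1 − 6} = 2380 · 1/32 = 595/8.
Numerically: E[X] ≈ 74.3750.

E[X] = C(17,4)·2^(1−C(4,2)) = 595/8 ≈ 74.3750.


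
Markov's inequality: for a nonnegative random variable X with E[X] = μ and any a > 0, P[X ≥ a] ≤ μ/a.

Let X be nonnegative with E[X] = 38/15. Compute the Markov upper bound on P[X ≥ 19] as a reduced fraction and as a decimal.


μ = E[X] = 38/15, a = 19.
Markov: P[X ≥ 19] ≤ μ/a = (38/15)/19 = 2/15.
Numerically: ≈ 0.133333.
(Since a = 19 > μ = 2.533333, the bound 2/15 is < 1 and informative.)

P[X ≥ 19] ≤ 2/15 ≈ 0.133333.


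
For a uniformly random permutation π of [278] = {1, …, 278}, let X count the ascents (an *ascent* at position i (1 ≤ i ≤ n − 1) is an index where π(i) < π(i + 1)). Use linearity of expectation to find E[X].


Write X = Σ X_I over i = 1, …, 277, with X_I the indicator of one ascent.
There are 277 indicators.
For each fixed i, the pair (π(i), π(i+1)) is a uniformly random ordered pair of distinct values from {1, …, 278}; by symmetry P[π(i) < π(i+1)] = 1/2.
By linearity: E[X] = 277 · (1/2) = (278 − 1) · (1/2) = 277/2 ≈ 138.50000.

E[X] = 277/2 = 138.50000.


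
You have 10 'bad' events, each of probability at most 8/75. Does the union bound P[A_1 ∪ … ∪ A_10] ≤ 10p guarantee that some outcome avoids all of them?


Union bound: P[∪_{i=1}^{10} A_i] ≤ Σ_i P[A_i] ≤ 10·p = 10·(8/75) = 16/15.
Numerically: 16/15 ≈ 1.066667.
Is 16/15 < 1? NO.
Since the bound 16/15 is ≥ 1, the union bound is uninformative here; it does NOT by itself certify existence.

10·p = 16/15 ≈ 1.066667; existence NOT certified by the union bound.


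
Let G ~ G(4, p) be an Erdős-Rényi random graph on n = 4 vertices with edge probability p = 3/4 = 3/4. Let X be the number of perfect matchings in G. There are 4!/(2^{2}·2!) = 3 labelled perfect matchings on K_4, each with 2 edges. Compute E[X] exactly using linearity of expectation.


K_4 has 4!/(2^{2}·2!) = 3 labelled perfect matchings.
For each such perfect matching H, let X_H = 1 if all 2 edges of H are present in G. Then P[X_H = 1] = p^{2} = (3/4)^{2} = 9/16.
Summing the indicators: E[X] = Σ_H E[X_H] = 3 · p^{2} = 3 · 9/16 = 27/16.
Numerically: E[X] ≈ 1.69.

E[X] = 3 · (3/4)^{2} = 27/16 ≈ 1.69.
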